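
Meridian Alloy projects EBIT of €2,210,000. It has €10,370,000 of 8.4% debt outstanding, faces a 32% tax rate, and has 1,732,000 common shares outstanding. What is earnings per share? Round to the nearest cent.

€0.53

Pre-tax income = €2,210,000 − €871,080.00 = €1,338,920.00.
After tax at 32%: net income = €1,338,920.00 × 0.68 = €910,465.60.
EPS = €910,465.60 ÷ 1,732,000 = €0.53.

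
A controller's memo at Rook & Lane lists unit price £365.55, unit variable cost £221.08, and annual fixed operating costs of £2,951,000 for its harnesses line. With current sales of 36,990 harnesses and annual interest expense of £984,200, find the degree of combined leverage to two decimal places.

3.79

At 36,990 units, contribution = 36,990 × £144.47 = £5,343,945.30.
Subtracting fixed costs: EBIT = £5,343,945.30 − £2,951,000 = £2,392,945.30. Interest = £984,200.00, so EBIT − I = £1,408,745.30.
DCL = contribution ÷ (EBIT − I) = £5,343,945.30 ÷ £1,408,745.30 = 3.7934.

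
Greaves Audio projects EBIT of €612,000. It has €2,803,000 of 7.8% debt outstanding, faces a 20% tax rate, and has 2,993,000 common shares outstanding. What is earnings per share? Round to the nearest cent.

€0.11

Interest = €218,634.00, so EBT = €612,000 − €218,634.00 = €393,366.00.
Net income = €393,366.00 × (1 − 0.20) = €314,692.80.
Per share: €314,692.80 / 2,993,000 shares = €0.11.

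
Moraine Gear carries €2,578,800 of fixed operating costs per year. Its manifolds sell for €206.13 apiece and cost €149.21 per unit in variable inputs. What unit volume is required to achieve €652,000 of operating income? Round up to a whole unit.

Each unit contributes €206.13 − €149.21 = €56.92.
Need Q such that Q × €56.92 − €2,578,800 = €652,000, i.e. Q = €3,230,800 / €56.92 = 56,760.37 → 56,761.

56,761 manifolds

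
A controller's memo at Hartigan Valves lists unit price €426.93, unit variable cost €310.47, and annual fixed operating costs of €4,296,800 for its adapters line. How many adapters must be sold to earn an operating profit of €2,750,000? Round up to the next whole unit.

Each unit contributes €426.93 − €310.47 = €116.46.
Need Q such that Q × €116.46 − €4,296,800 = €2,750,000, i.e. Q = €7,046,800 / €116.46 = 60,508.33 → 60,509.

60,509 adapters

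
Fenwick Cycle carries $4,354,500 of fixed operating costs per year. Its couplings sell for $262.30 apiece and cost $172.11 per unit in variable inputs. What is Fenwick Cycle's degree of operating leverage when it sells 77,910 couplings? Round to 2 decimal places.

Contribution at this volume is 77,910 × $90.19 = $7,026,702.90.
Operating income = contribution − fixed costs = $7,026,702.90 − $4,354,500 = $2,672,202.90.
DOL = contribution ÷ EBIT = $7,026,702.90 ÷ $2,672,202.90 = 2.6296.

2.63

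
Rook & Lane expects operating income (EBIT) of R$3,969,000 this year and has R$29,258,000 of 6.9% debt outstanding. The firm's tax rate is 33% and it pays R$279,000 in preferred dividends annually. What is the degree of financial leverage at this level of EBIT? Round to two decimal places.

2.59

Interest = R$2,018,802.00.
Preferred dividends grossed up pre-tax: R$279,000 / (1 − 0.33) = R$416,417.91.
DFL = EBIT ÷ [EBIT − I − D_p/(1−t)] = R$3,969,000 ÷ [R$3,969,000 − R$2,018,802.00 − R$416,417.91] = R$3,969,000 ÷ R$1,533,780.09 = 2.5877.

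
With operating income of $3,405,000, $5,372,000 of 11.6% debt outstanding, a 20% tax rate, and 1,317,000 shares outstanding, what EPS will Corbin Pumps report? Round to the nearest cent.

$1.69

Interest = $623,152.00, so EBT = $3,405,000 − $623,152.00 = $2,781,848.00.
After tax at 20%: net income = $2,781,848.00 × 0.80 = $2,225,478.40.
Per share: $2,225,478.40 / 1,317,000 shares = $1.69.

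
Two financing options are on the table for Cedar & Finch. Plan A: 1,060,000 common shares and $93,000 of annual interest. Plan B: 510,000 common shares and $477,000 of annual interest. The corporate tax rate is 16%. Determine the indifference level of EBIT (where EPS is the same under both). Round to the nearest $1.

At indifference, (EBIT − 93,000)(1 − t)/1,060,000 = (EBIT − 477,000)(1 − t)/510,000.
Cancelling (1 − t) and cross-multiplying: 510,000·(EBIT − 93,000) = 1,060,000·(EBIT − 477,000).
Solving, EBIT = (477,000·1,060,000 − 93,000·510,000) / (1,060,000 − 510,000) = 458,190,000,000 / 550,000 = 833,072.73.

$833,073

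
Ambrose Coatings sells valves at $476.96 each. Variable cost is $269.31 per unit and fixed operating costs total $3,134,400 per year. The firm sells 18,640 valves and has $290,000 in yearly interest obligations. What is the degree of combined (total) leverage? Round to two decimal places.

8.67

Total contribution margin = 18,640 × $207.65 = $3,870,596.00.
Operating income = contribution − fixed costs = $3,870,596.00 − $3,134,400 = $736,196.00. Interest = $290,000.00.
DOL = $3,870,596.00 ÷ $736,196.00 = 5.2576; DFL = $736,196.00 ÷ $446,196.00 = 1.6499.
Combined leverage = 5.2576 × 1.6499 = 8.6745.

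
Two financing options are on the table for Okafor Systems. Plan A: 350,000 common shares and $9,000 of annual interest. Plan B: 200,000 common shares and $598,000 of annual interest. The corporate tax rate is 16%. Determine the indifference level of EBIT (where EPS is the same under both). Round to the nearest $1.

At indifference, (EBIT − 9,000)(1 − t)/350,000 = (EBIT − 598,000)(1 − t)/200,000.
The (1 − t) factor cancels: (EBIT − 9,000) × 200,000 = (EBIT − 598,000) × 350,000.
EBIT × (350,000 − 200,000) = 598,000 × 350,000 − 9,000 × 200,000 = 207,500,000,000, so EBIT = 207,500,000,000 ÷ 150,000 = 1,383,333.33.

$1,383,333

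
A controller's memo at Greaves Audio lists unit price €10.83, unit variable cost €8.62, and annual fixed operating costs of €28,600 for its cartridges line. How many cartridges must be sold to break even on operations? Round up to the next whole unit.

12,942 cartridges

Each unit contributes €10.83 − €8.62 = €2.21.
Units to break even: €28,600 ÷ €2.21 = 12,941.18, rounded up to 12,942.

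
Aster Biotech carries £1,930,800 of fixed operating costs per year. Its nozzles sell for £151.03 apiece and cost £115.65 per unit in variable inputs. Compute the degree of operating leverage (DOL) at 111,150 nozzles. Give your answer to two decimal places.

1.96

At 111,150 units, contribution = 111,150 × £35.38 = £3,932,487.00.
Operating income = contribution − fixed costs = £3,932,487.00 − £1,930,800 = £2,001,687.00.
Degree of operating leverage = £3,932,487.00 / £2,001,687.00 = 1.9646.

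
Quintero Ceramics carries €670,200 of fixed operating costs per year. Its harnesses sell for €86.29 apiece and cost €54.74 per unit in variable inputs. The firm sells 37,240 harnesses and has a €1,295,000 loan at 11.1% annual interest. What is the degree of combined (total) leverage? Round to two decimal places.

Total contribution margin = 37,240 × €31.55 = €1,174,922.00.
Operating income = contribution − fixed costs = €1,174,922.00 − €670,200 = €504,722.00. Interest = €143,745.00.
DOL = €1,174,922.00 ÷ €504,722.00 = 2.3279; DFL = €504,722.00 ÷ €360,977.00 = 1.3982.
Combined leverage = 2.3279 × 1.3982 = 3.2549.

3.25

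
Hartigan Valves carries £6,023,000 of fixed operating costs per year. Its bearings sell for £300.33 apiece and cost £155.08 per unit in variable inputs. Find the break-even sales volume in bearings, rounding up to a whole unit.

Unit CM = price − variable cost = £300.33 − £155.08 = £145.25.
Break-even Q = £6,023,000 / £145.25 = 41,466.44 → 41,467 bearings.

41,467 bearings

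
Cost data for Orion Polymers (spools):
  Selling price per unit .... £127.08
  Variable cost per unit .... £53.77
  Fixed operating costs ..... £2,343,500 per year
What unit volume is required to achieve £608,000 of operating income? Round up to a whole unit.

40,261 spools

Contribution margin per unit = £127.08 − £53.77 = £73.31.
Need Q such that Q × £73.31 − £2,343,500 = £608,000, i.e. Q = £2,951,500 / £73.31 = 40,260.54 → 40,261.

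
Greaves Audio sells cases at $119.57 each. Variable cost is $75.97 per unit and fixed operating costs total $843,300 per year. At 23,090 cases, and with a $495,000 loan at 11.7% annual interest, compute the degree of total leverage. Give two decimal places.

9.54

At 23,090 units, contribution = 23,090 × $43.60 = $1,006,724.00.
Subtracting fixed costs: EBIT = $1,006,724.00 − $843,300 = $163,424.00. Interest = $57,915.00, so EBIT − I = $105,509.00.
DCL = contribution ÷ (EBIT − I) = $1,006,724.00 ÷ $105,509.00 = 9.5416.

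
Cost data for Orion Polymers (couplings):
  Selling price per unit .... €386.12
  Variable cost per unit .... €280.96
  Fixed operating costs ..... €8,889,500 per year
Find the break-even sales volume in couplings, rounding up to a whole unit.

Contribution margin per unit = €386.12 − €280.96 = €105.16.
Break-even Q = €8,889,500 / €105.16 = 84,533.09 → 84,534 couplings.

84,534 couplings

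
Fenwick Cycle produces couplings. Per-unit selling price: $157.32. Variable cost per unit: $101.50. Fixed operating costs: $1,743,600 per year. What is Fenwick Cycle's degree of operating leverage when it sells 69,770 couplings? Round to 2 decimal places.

1.81

Total contribution margin = 69,770 × $55.82 = $3,894,561.40.
Operating income = contribution − fixed costs = $3,894,561.40 − $1,743,600 = $2,150,961.40.
DOL = contribution ÷ EBIT = $3,894,561.40 ÷ $2,150,961.40 = 1.8106.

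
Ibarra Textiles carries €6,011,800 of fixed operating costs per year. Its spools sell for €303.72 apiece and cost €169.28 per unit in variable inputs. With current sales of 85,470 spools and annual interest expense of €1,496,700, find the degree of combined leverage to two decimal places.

Total contribution margin = 85,470 × €134.44 = €11,490,586.80.
Subtracting fixed costs: EBIT = €11,490,586.80 − €6,011,800 = €5,478,786.80. Interest = €1,496,700.00.
DOL = €11,490,586.80 ÷ €5,478,786.80 = 2.0973; DFL = €5,478,786.80 ÷ €3,982,086.80 = 1.3759.
Combined leverage = 2.0973 × 1.3759 = 2.8857.

2.89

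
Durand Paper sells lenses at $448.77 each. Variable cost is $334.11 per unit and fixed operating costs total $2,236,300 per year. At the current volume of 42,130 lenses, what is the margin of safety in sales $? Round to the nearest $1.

$10,153,982

Each unit contributes $448.77 − $334.11 = $114.66. Break-even units = $2,236,300 ÷ $114.66 = 19,503.75; break-even revenue = 19,503.75 × $448.77 = $8,752,697.99.
Actual sales revenue = 42,130 × $448.77 = $18,906,680.10.
Margin of safety = $18,906,680.10 − $8,752,697.99 = $10,153,982.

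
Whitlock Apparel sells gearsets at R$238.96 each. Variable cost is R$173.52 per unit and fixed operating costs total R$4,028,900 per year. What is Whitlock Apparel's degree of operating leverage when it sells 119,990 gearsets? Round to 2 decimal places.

2.05

At 119,990 units, contribution = 119,990 × R$65.44 = R$7,852,145.60.
Subtracting fixed costs: EBIT = R$7,852,145.60 − R$4,028,900 = R$3,823,245.60.
So DOL = total CM / EBIT = R$7,852,145.60 / R$3,823,245.60 = 2.0538.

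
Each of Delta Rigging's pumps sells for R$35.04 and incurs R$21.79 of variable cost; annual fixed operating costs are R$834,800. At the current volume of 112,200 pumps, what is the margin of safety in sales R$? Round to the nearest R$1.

R$1,723,836

Each unit contributes R$35.04 − R$21.79 = R$13.25. Break-even units = R$834,800 ÷ R$13.25 = 63,003.77; break-even revenue = 63,003.77 × R$35.04 = R$2,207,652.23.
Current sales = 112,200 × R$35.04 = R$3,931,488.00.
Margin of safety = R$3,931,488.00 − R$2,207,652.23 = R$1,723,836.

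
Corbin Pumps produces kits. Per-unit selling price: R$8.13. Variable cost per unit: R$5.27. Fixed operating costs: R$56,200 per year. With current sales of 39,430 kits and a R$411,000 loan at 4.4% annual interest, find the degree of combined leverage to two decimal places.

2.93

Total contribution margin = 39,430 × R$2.86 = R$112,769.80.
EBIT = R$112,769.80 − R$56,200 = R$56,569.80. Interest = R$18,084.00.
DOL = R$112,769.80 ÷ R$56,569.80 = 1.9935; DFL = R$56,569.80 ÷ R$38,485.80 = 1.4699.
Combined leverage = 1.9935 × 1.4699 = 2.9302.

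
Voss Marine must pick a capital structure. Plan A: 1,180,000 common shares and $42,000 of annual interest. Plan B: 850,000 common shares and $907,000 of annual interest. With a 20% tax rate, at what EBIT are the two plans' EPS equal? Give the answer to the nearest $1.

$3,135,030

Set EPS_A = EPS_B: (EBIT − $42,000)(1 − 0.20) ÷ 1,180,000 = (EBIT − $907,000)(1 − 0.20) ÷ 850,000.
Cancelling (1 − t) and cross-multiplying: 850,000·(EBIT − 42,000) = 1,180,000·(EBIT − 907,000).
EBIT × (1,180,000 − 850,000) = 907,000 × 1,180,000 − 42,000 × 850,000 = 1,034,560,000,000, so EBIT = 1,034,560,000,000 ÷ 330,000 = 3,135,030.30.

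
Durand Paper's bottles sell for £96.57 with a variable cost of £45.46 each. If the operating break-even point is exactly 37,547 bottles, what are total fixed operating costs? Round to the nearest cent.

£1,919,027.17

Unit CM = price − variable cost = £96.57 − £45.46 = £51.11.
Since BE = FC / CM, FC = 37,547 × £51.11 = £1,919,027.17.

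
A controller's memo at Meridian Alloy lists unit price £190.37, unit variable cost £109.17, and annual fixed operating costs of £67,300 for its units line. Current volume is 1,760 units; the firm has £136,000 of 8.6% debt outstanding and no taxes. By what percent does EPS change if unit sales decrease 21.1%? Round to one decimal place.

-47.2%

At 1,760 units, contribution = 1,760 × £81.20 = £142,912.00.
EBIT = £142,912.00 − £67,300 = £75,612.00.
After interest of £11,696.00, pre-tax earnings = £63,916.00.
DCL = total CM / (EBIT − I) = £142,912.00 / £63,916.00 = 2.2359.
EPS therefore changes by 2.2359 × (-21.1%) = -47.2%.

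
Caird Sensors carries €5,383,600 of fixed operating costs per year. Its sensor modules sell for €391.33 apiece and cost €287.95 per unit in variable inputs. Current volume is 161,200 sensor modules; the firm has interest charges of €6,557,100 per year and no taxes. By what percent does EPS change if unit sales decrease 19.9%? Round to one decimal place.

-70.2%

Contribution at this volume is 161,200 × €103.38 = €16,664,856.00.
EBIT = €16,664,856.00 − €5,383,600 = €11,281,256.00.
After interest of €6,557,100.00, pre-tax earnings = €4,724,156.00.
Degree of combined leverage = contribution ÷ (EBIT − I) = €16,664,856.00 ÷ €4,724,156.00 = 3.5276.
EPS therefore changes by 3.5276 × (-19.9%) = -70.2%.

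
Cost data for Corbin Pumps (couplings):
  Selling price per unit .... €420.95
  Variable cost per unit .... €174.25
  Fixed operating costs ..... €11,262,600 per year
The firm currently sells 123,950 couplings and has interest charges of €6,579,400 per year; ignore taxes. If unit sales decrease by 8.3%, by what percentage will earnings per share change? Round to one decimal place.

At 123,950 units, contribution = 123,950 × €246.70 = €30,578,465.00.
Operating income = contribution − fixed costs = €30,578,465.00 − €11,262,600 = €19,315,865.00.
After interest of €6,579,400.00, pre-tax earnings = €12,736,465.00.
Degree of combined leverage = contribution ÷ (EBIT − I) = €30,578,465.00 ÷ €12,736,465.00 = 2.4009.
%ΔEPS = DCL × %ΔSales = 2.4009 × -8.3% = -19.9%.

-19.9%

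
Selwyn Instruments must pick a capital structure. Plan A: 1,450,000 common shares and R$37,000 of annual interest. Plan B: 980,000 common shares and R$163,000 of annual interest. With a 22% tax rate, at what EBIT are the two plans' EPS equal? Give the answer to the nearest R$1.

At indifference, (EBIT − 37,000)(1 − t)/1,450,000 = (EBIT − 163,000)(1 − t)/980,000.
Cancelling (1 − t) and cross-multiplying: 980,000·(EBIT − 37,000) = 1,450,000·(EBIT − 163,000).
Solving, EBIT = (163,000·1,450,000 − 37,000·980,000) / (1,450,000 − 980,000) = 200,090,000,000 / 470,000 = 425,723.40.

R$425,723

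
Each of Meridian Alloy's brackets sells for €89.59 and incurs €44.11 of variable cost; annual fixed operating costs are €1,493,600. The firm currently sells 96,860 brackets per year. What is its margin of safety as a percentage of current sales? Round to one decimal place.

Unit CM = price − variable cost = €89.59 − €44.11 = €45.48. Break-even units = €1,493,600 ÷ €45.48 = 32,840.81; break-even revenue = 32,840.81 × €89.59 = €2,942,208.09.
Current sales = 96,860 × €89.59 = €8,677,687.40.
Margin of safety = (€8,677,687.40 − €2,942,208.09) ÷ €8,677,687.40 = 66.1%.

66.1%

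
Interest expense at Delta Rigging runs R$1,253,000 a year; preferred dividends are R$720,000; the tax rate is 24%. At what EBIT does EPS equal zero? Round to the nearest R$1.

R$2,200,368

Grossing the preferred dividend up to pre-tax terms: R$720,000 / (1 − 0.24) = R$947,368.42.
Financial break-even EBIT = interest + D_p ÷ (1 − t) = R$1,253,000 + R$947,368.42 = R$2,200,368.42.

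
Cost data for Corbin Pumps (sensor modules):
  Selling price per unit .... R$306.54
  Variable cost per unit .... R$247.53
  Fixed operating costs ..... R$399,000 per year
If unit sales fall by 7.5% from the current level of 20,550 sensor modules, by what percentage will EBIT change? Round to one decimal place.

At 20,550 units, contribution = 20,550 × R$59.01 = R$1,212,655.50.
EBIT = R$1,212,655.50 − R$399,000 = R$813,655.50.
So DOL = total CM / EBIT = R$1,212,655.50 / R$813,655.50 = 1.4904.
Operating income changes by 1.4904 × -7.5% = -11.2%.

-11.2%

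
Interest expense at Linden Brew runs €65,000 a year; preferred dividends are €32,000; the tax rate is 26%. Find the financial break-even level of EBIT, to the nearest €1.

€108,243

Preferred dividends are paid after tax, so their pre-tax equivalent is €32,000 ÷ (1 − 0.26) = €43,243.24.
Financial break-even EBIT = interest + D_p ÷ (1 − t) = €65,000 + €43,243.24 = €108,243.24.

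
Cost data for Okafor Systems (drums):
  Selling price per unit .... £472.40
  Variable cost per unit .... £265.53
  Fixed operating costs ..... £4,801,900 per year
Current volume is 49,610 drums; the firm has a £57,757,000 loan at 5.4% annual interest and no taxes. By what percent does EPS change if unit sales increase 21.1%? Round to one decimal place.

Total contribution margin = 49,610 × £206.87 = £10,262,820.70.
Operating income = contribution − fixed costs = £10,262,820.70 − £4,801,900 = £5,460,920.70.
Interest = £3,118,878.00, so EBIT − I = £2,342,042.70.
Degree of combined leverage = contribution ÷ (EBIT − I) = £10,262,820.70 ÷ £2,342,042.70 = 4.3820.
EPS therefore changes by 4.3820 × (+21.1%) = +92.5%.

+92.5%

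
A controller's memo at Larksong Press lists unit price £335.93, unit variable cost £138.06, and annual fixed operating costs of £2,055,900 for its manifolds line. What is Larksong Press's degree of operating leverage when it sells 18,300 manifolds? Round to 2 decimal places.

2.31

At 18,300 units, contribution = 18,300 × £197.87 = £3,621,021.00.
Subtracting fixed costs: EBIT = £3,621,021.00 − £2,055,900 = £1,565,121.00.
DOL = contribution ÷ EBIT = £3,621,021.00 ÷ £1,565,121.00 = 2.3136.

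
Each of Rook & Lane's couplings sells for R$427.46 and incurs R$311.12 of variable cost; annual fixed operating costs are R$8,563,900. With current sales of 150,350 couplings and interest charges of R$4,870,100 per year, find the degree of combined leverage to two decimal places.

At 150,350 units, contribution = 150,350 × R$116.34 = R$17,491,719.00.
EBIT = R$17,491,719.00 − R$8,563,900 = R$8,927,819.00. Interest = R$4,870,100.00.
DOL = R$17,491,719.00 ÷ R$8,927,819.00 = 1.9592; DFL = R$8,927,819.00 ÷ R$4,057,719.00 = 2.2002.
DCL = DOL × DFL = 1.9592 × 2.2002 = 4.3106.

4.31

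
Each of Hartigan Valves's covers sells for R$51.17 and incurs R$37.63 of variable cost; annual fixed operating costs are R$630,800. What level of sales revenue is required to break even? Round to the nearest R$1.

R$2,383,902

CM per unit = R$51.17 − R$37.63 = R$13.54; CM ratio = R$13.54 / R$51.17 = 0.2646.
Break-even revenue = fixed costs × price ÷ CM = R$630,800 × R$51.17 ÷ R$13.54 = R$2,383,902.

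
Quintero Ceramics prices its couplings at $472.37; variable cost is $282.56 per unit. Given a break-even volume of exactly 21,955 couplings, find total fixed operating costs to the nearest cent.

Contribution margin per unit = $472.37 − $282.56 = $189.81.
Since BE = FC / CM, FC = 21,955 × $189.81 = $4,167,278.55.

$4,167,278.55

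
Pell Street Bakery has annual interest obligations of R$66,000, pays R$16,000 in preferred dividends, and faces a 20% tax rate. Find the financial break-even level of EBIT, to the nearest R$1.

Grossing the preferred dividend up to pre-tax terms: R$16,000 / (1 − 0.20) = R$20,000.00.
Financial break-even EBIT = interest + D_p ÷ (1 − t) = R$66,000 + R$20,000.00 = R$86,000.00.

R$86,000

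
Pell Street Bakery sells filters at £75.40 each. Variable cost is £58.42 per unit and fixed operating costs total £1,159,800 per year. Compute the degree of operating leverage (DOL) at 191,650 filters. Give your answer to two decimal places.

1.55

At 191,650 units, contribution = 191,650 × £16.98 = £3,254,217.00.
Operating income = contribution − fixed costs = £3,254,217.00 − £1,159,800 = £2,094,417.00.
DOL = contribution ÷ EBIT = £3,254,217.00 ÷ £2,094,417.00 = 1.5538.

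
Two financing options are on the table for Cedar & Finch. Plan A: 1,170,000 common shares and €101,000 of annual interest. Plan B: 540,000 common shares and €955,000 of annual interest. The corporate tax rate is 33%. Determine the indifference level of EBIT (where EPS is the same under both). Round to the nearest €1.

At indifference, (EBIT − 101,000)(1 − t)/1,170,000 = (EBIT − 955,000)(1 − t)/540,000.
Cancelling (1 − t) and cross-multiplying: 540,000·(EBIT − 101,000) = 1,170,000·(EBIT − 955,000).
Solving, EBIT = (955,000·1,170,000 − 101,000·540,000) / (1,170,000 − 540,000) = 1,062,810,000,000 / 630,000 = 1,687,000.00.

€1,687,000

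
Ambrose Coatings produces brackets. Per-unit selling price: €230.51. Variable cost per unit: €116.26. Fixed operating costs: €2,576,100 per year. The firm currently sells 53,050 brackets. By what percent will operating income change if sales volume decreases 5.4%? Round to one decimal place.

Total contribution margin = 53,050 × €114.25 = €6,060,962.50.
Operating income = contribution − fixed costs = €6,060,962.50 − €2,576,100 = €3,484,862.50.
So DOL = total CM / EBIT = €6,060,962.50 / €3,484,862.50 = 1.7392.
%ΔEBIT = DOL × %ΔSales = 1.7392 × -5.4% = -9.4%.

-9.4%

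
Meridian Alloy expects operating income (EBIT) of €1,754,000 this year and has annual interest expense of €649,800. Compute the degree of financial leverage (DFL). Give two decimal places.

Annual interest charges come to €649,800.00.
DFL = EBIT ÷ (EBIT − I) = €1,754,000 ÷ (€1,754,000 − €649,800.00) = €1,754,000 ÷ €1,104,200.00 = 1.5885.

1.59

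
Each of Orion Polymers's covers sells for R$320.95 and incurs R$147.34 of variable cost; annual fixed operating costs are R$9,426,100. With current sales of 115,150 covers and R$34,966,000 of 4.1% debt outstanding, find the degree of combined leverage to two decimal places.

2.19

Total contribution margin = 115,150 × R$173.61 = R$19,991,191.50.
Subtracting fixed costs: EBIT = R$19,991,191.50 − R$9,426,100 = R$10,565,091.50. Interest = R$1,433,606.00.
DOL = R$19,991,191.50 ÷ R$10,565,091.50 = 1.8922; DFL = R$10,565,091.50 ÷ R$9,131,485.50 = 1.1570.
DCL = DOL × DFL = 1.8922 × 1.1570 = 2.1893.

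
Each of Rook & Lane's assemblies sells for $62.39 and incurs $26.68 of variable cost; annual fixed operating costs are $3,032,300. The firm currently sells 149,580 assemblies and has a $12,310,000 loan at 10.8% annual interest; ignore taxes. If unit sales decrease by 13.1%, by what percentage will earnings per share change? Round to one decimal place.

Total contribution margin = 149,580 × $35.71 = $5,341,501.80.
Subtracting fixed costs: EBIT = $5,341,501.80 − $3,032,300 = $2,309,201.80.
Interest = $1,329,480.00, so EBIT − I = $979,721.80.
DCL = total CM / (EBIT − I) = $5,341,501.80 / $979,721.80 = 5.4521.
%ΔEPS = DCL × %ΔSales = 5.4521 × -13.1% = -71.4%.

-71.4%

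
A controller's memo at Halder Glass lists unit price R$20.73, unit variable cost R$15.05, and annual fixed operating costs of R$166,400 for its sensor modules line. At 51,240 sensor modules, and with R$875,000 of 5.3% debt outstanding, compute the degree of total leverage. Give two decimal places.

3.72

Contribution at this volume is 51,240 × R$5.68 = R$291,043.20.
Operating income = contribution − fixed costs = R$291,043.20 − R$166,400 = R$124,643.20. Interest = R$46,375.00, so EBIT − I = R$78,268.20.
DCL = contribution ÷ (EBIT − I) = R$291,043.20 ÷ R$78,268.20 = 3.7185.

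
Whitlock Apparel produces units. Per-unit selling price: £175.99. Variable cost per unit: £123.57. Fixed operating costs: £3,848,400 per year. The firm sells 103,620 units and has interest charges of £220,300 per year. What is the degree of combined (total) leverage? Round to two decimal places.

At 103,620 units, contribution = 103,620 × £52.42 = £5,431,760.40.
EBIT = £5,431,760.40 − £3,848,400 = £1,583,360.40. Interest = £220,300.00, so EBIT − I = £1,363,060.40.
DCL = contribution ÷ (EBIT − I) = £5,431,760.40 ÷ £1,363,060.40 = 3.9850.

3.98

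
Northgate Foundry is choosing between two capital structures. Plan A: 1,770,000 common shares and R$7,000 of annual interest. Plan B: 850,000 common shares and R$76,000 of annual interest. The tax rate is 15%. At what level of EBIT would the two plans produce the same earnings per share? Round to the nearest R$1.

R$139,750

At indifference, (EBIT − 7,000)(1 − t)/1,770,000 = (EBIT − 76,000)(1 − t)/850,000.
Cancelling (1 − t) and cross-multiplying: 850,000·(EBIT − 7,000) = 1,770,000·(EBIT − 76,000).
EBIT × (1,770,000 − 850,000) = 76,000 × 1,770,000 − 7,000 × 850,000 = 128,570,000,000, so EBIT = 128,570,000,000 ÷ 920,000 = 139,750.00.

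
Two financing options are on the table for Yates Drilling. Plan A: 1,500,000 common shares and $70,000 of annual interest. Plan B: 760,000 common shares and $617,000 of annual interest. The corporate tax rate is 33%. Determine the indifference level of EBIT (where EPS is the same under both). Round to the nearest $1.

Set EPS_A = EPS_B: (EBIT − $70,000)(1 − 0.33) ÷ 1,500,000 = (EBIT − $617,000)(1 − 0.33) ÷ 760,000.
Cancelling (1 − t) and cross-multiplying: 760,000·(EBIT − 70,000) = 1,500,000·(EBIT − 617,000).
EBIT × (1,500,000 − 760,000) = 617,000 × 1,500,000 − 70,000 × 760,000 = 872,300,000,000, so EBIT = 872,300,000,000 ÷ 740,000 = 1,178,783.78.

$1,178,784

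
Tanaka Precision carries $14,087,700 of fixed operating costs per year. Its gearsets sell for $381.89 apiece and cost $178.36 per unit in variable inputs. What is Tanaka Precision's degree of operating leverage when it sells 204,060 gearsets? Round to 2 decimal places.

1.51

Total contribution margin = 204,060 × $203.53 = $41,532,331.80.
Subtracting fixed costs: EBIT = $41,532,331.80 − $14,087,700 = $27,444,631.80.
So DOL = total CM / EBIT = $41,532,331.80 / $27,444,631.80 = 1.5133.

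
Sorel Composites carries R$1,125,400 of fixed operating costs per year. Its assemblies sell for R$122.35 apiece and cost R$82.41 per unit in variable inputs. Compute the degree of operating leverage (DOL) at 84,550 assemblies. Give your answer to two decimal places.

Total contribution margin = 84,550 × R$39.94 = R$3,376,927.00.
EBIT = R$3,376,927.00 − R$1,125,400 = R$2,251,527.00.
So DOL = total CM / EBIT = R$3,376,927.00 / R$2,251,527.00 = 1.4998.

1.50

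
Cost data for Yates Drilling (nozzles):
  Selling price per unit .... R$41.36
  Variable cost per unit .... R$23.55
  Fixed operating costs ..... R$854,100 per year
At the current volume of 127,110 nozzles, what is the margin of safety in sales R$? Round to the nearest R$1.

Each unit contributes R$41.36 − R$23.55 = R$17.81. Break-even units = R$854,100 ÷ R$17.81 = 47,956.20; break-even revenue = 47,956.20 × R$41.36 = R$1,983,468.61.
Current sales = 127,110 × R$41.36 = R$5,257,269.60.
Margin of safety = R$5,257,269.60 − R$1,983,468.61 = R$3,273,801.

R$3,273,801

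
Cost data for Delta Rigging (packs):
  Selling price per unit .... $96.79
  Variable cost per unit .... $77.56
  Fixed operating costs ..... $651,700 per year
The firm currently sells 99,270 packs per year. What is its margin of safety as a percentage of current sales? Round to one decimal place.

Unit CM = price − variable cost = $96.79 − $77.56 = $19.23. Break-even units = $651,700 ÷ $19.23 = 33,889.76; break-even revenue = 33,889.76 × $96.79 = $3,280,189.44.
Current sales = 99,270 × $96.79 = $9,608,343.30.
Margin of safety = ($9,608,343.30 − $3,280,189.44) ÷ $9,608,343.30 = 65.9%.

65.9%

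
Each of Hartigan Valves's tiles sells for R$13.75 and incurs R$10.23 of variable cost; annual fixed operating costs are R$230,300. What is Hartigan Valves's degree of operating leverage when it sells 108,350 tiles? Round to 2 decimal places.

Total contribution margin = 108,350 × R$3.52 = R$381,392.00.
EBIT = R$381,392.00 − R$230,300 = R$151,092.00.
So DOL = total CM / EBIT = R$381,392.00 / R$151,092.00 = 2.5242.

2.52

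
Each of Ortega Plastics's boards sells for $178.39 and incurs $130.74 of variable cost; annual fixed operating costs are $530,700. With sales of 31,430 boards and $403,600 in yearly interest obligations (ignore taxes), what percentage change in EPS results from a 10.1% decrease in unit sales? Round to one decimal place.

-26.9%

Total contribution margin = 31,430 × $47.65 = $1,497,639.50.
EBIT = $1,497,639.50 − $530,700 = $966,939.50.
Interest = $403,600.00, so EBIT − I = $563,339.50.
DCL = total CM / (EBIT − I) = $1,497,639.50 / $563,339.50 = 2.6585.
EPS therefore changes by 2.6585 × (-10.1%) = -26.9%.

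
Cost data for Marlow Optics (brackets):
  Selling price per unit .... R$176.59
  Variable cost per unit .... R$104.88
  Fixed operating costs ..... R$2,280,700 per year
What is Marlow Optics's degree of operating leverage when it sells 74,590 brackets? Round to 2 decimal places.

Total contribution margin = 74,590 × R$71.71 = R$5,348,848.90.
EBIT = R$5,348,848.90 − R$2,280,700 = R$3,068,148.90.
Degree of operating leverage = R$5,348,848.90 / R$3,068,148.90 = 1.7433.

1.74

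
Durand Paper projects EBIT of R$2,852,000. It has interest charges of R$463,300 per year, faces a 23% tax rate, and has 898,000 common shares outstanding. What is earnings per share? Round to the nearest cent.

Interest = R$463,300.00, so EBT = R$2,852,000 − R$463,300.00 = R$2,388,700.00.
Net income = R$2,388,700.00 × (1 − 0.23) = R$1,839,299.00.
Per share: R$1,839,299.00 / 898,000 shares = R$2.05.

R$2.05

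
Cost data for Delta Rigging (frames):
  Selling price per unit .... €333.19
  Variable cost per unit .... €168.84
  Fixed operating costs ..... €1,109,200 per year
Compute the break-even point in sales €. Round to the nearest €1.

CM per unit = €333.19 − €168.84 = €164.35; CM ratio = €164.35 / €333.19 = 0.4933.
Break-even revenue = fixed costs × price ÷ CM = €1,109,200 × €333.19 ÷ €164.35 = €2,248,703.

€2,248,703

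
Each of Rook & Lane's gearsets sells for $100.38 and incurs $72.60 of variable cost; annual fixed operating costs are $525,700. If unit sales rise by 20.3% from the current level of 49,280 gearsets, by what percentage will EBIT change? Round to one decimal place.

+33.0%

Total contribution margin = 49,280 × $27.78 = $1,368,998.40.
Operating income = contribution − fixed costs = $1,368,998.40 − $525,700 = $843,298.40.
So DOL = total CM / EBIT = $1,368,998.40 / $843,298.40 = 1.6234.
Operating income changes by 1.6234 × +20.3% = +33.0%.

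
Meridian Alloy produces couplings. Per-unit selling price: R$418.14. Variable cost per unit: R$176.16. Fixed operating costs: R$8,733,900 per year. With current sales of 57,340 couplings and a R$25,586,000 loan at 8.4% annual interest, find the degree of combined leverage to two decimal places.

Total contribution margin = 57,340 × R$241.98 = R$13,875,133.20.
Operating income = contribution − fixed costs = R$13,875,133.20 − R$8,733,900 = R$5,141,233.20. Interest = R$2,149,224.00.
DOL = R$13,875,133.20 ÷ R$5,141,233.20 = 2.6988; DFL = R$5,141,233.20 ÷ R$2,992,009.20 = 1.7183.
Combined leverage = 2.6988 × 1.7183 = 4.6373.

4.64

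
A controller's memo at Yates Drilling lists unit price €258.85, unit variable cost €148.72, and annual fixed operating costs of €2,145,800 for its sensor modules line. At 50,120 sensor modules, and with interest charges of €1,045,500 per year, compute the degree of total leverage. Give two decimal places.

2.37

Total contribution margin = 50,120 × €110.13 = €5,519,715.60.
Operating income = contribution − fixed costs = €5,519,715.60 − €2,145,800 = €3,373,915.60. Interest = €1,045,500.00, so EBIT − I = €2,328,415.60.
DCL = contribution ÷ (EBIT − I) = €5,519,715.60 ÷ €2,328,415.60 = 2.3706.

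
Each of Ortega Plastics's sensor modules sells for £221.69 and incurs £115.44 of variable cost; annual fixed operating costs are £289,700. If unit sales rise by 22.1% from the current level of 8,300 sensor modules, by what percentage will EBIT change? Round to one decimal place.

+32.9%

At 8,300 units, contribution = 8,300 × £106.25 = £881,875.00.
EBIT = £881,875.00 − £289,700 = £592,175.00.
DOL = contribution ÷ EBIT = £881,875.00 ÷ £592,175.00 = 1.4892.
%ΔEBIT = DOL × %ΔSales = 1.4892 × +22.1% = +32.9%.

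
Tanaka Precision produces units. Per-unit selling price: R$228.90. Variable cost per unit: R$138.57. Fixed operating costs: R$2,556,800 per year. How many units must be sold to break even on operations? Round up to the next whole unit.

Contribution margin per unit = R$228.90 − R$138.57 = R$90.33.
Break-even volume = fixed costs ÷ CM per unit = R$2,556,800 ÷ R$90.33 = 28,305.10, so 28,306 units.

28,306 units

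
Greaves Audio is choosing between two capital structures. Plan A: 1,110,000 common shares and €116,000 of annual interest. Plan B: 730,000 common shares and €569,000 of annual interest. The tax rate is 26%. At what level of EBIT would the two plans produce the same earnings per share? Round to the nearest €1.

€1,439,237

At indifference, (EBIT − 116,000)(1 − t)/1,110,000 = (EBIT − 569,000)(1 − t)/730,000.
The (1 − t) factor cancels: (EBIT − 116,000) × 730,000 = (EBIT − 569,000) × 1,110,000.
EBIT × (1,110,000 − 730,000) = 569,000 × 1,110,000 − 116,000 × 730,000 = 546,910,000,000, so EBIT = 546,910,000,000 ÷ 380,000 = 1,439,236.84.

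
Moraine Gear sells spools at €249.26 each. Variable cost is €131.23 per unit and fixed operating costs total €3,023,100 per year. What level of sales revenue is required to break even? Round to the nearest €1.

€6,384,291

CM per unit = €249.26 − €131.23 = €118.03; CM ratio = €118.03 / €249.26 = 0.4735.
Break-even sales = FC ÷ CM ratio = €3,023,100 × €249.26 / €118.03 = €6,384,291.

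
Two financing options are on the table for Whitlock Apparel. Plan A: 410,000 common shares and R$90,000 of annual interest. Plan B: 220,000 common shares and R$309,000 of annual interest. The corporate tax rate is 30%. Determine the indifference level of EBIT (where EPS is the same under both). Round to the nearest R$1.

R$562,579

At indifference, (EBIT − 90,000)(1 − t)/410,000 = (EBIT − 309,000)(1 − t)/220,000.
Cancelling (1 − t) and cross-multiplying: 220,000·(EBIT − 90,000) = 410,000·(EBIT − 309,000).
Solving, EBIT = (309,000·410,000 − 90,000·220,000) / (410,000 − 220,000) = 106,890,000,000 / 190,000 = 562,578.95.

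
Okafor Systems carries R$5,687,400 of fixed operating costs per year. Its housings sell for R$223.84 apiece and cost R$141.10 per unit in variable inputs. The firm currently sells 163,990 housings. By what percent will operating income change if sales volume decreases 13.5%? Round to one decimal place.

Total contribution margin = 163,990 × R$82.74 = R$13,568,532.60.
Subtracting fixed costs: EBIT = R$13,568,532.60 − R$5,687,400 = R$7,881,132.60.
Degree of operating leverage = R$13,568,532.60 / R$7,881,132.60 = 1.7216.
So EBIT moves 1.7216 × (-13.5%) = -23.2%.

-23.2%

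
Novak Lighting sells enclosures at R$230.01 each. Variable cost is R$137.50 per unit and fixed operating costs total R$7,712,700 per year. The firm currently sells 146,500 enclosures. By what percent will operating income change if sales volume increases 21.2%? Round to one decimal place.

Contribution at this volume is 146,500 × R$92.51 = R$13,552,715.00.
EBIT = R$13,552,715.00 − R$7,712,700 = R$5,840,015.00.
DOL = contribution ÷ EBIT = R$13,552,715.00 ÷ R$5,840,015.00 = 2.3207.
Operating income changes by 2.3207 × +21.2% = +49.2%.

+49.2%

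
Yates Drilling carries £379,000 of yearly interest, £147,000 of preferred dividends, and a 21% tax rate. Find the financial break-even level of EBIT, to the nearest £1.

£565,076

Grossing the preferred dividend up to pre-tax terms: £147,000 / (1 − 0.21) = £186,075.95.
EPS = 0 when EBIT covers interest plus the pre-tax preferred burden: £379,000 + £186,075.95 = £565,075.95.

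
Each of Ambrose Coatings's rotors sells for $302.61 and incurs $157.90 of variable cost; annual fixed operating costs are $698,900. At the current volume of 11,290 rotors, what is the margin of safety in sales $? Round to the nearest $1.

$1,954,964

Contribution margin per unit = $302.61 − $157.90 = $144.71. Break-even units = $698,900 ÷ $144.71 = 4,829.66; break-even revenue = 4,829.66 × $302.61 = $1,461,503.21.
Actual sales revenue = 11,290 × $302.61 = $3,416,466.90.
Margin of safety = $3,416,466.90 − $1,461,503.21 = $1,954,964.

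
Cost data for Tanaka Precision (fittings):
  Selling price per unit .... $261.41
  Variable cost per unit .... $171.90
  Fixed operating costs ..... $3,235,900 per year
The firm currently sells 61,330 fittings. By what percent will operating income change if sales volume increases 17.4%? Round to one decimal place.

Total contribution margin = 61,330 × $89.51 = $5,489,648.30.
Operating income = contribution − fixed costs = $5,489,648.30 − $3,235,900 = $2,253,748.30.
DOL = contribution ÷ EBIT = $5,489,648.30 ÷ $2,253,748.30 = 2.4358.
So EBIT moves 2.4358 × (+17.4%) = +42.4%.

+42.4%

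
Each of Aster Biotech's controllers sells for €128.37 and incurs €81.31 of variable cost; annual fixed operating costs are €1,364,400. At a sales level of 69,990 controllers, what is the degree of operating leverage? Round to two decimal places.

At 69,990 units, contribution = 69,990 × €47.06 = €3,293,729.40.
EBIT = €3,293,729.40 − €1,364,400 = €1,929,329.40.
DOL = contribution ÷ EBIT = €3,293,729.40 ÷ €1,929,329.40 = 1.7072.

1.71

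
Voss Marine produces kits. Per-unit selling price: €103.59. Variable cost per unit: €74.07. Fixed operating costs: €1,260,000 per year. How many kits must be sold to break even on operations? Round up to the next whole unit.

42,683 kits

Each unit contributes €103.59 − €74.07 = €29.52.
Break-even volume = fixed costs ÷ CM per unit = €1,260,000 ÷ €29.52 = 42,682.93, so 42,683 kits.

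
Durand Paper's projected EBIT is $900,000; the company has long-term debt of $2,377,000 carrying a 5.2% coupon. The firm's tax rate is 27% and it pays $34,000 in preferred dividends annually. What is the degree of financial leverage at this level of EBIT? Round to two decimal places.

Annual interest charges come to $123,604.00.
Pre-tax preferred-dividend burden = $34,000 ÷ (1 − 0.27) = $46,575.34.
DFL = EBIT ÷ [EBIT − I − D_p/(1−t)] = $900,000 ÷ [$900,000 − $123,604.00 − $46,575.34] = $900,000 ÷ $729,820.66 = 1.2332.

1.23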